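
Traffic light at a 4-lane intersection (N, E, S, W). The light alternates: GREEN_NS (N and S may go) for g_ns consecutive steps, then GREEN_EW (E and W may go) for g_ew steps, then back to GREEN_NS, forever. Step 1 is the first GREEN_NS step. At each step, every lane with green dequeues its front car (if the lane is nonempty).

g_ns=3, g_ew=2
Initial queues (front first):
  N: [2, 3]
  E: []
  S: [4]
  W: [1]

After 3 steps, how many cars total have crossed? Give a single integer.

Answer: 3

Derivation:
Step 1 [NS]: N:car2-GO,E:wait,S:car4-GO,W:wait | queues: N=1 E=0 S=0 W=1
Step 2 [NS]: N:car3-GO,E:wait,S:empty,W:wait | queues: N=0 E=0 S=0 W=1
Step 3 [NS]: N:empty,E:wait,S:empty,W:wait | queues: N=0 E=0 S=0 W=1
Cars crossed by step 3: 3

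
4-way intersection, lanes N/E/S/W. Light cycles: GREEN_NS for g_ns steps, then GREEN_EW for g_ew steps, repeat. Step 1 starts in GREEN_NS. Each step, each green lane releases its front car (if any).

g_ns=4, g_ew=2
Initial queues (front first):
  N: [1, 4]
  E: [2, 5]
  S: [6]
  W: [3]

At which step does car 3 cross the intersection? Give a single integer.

Step 1 [NS]: N:car1-GO,E:wait,S:car6-GO,W:wait | queues: N=1 E=2 S=0 W=1
Step 2 [NS]: N:car4-GO,E:wait,S:empty,W:wait | queues: N=0 E=2 S=0 W=1
Step 3 [NS]: N:empty,E:wait,S:empty,W:wait | queues: N=0 E=2 S=0 W=1
Step 4 [NS]: N:empty,E:wait,S:empty,W:wait | queues: N=0 E=2 S=0 W=1
Step 5 [EW]: N:wait,E:car2-GO,S:wait,W:car3-GO | queues: N=0 E=1 S=0 W=0
Step 6 [EW]: N:wait,E:car5-GO,S:wait,W:empty | queues: N=0 E=0 S=0 W=0
Car 3 crosses at step 5

5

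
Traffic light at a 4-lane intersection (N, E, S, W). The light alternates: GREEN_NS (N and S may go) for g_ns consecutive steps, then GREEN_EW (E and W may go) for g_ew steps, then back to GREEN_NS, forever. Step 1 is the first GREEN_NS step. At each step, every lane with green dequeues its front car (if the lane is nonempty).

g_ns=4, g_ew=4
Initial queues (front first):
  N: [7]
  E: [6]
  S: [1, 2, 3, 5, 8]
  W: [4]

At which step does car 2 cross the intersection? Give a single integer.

Step 1 [NS]: N:car7-GO,E:wait,S:car1-GO,W:wait | queues: N=0 E=1 S=4 W=1
Step 2 [NS]: N:empty,E:wait,S:car2-GO,W:wait | queues: N=0 E=1 S=3 W=1
Step 3 [NS]: N:empty,E:wait,S:car3-GO,W:wait | queues: N=0 E=1 S=2 W=1
Step 4 [NS]: N:empty,E:wait,S:car5-GO,W:wait | queues: N=0 E=1 S=1 W=1
Step 5 [EW]: N:wait,E:car6-GO,S:wait,W:car4-GO | queues: N=0 E=0 S=1 W=0
Step 6 [EW]: N:wait,E:empty,S:wait,W:empty | queues: N=0 E=0 S=1 W=0
Step 7 [EW]: N:wait,E:empty,S:wait,W:empty | queues: N=0 E=0 S=1 W=0
Step 8 [EW]: N:wait,E:empty,S:wait,W:empty | queues: N=0 E=0 S=1 W=0
Step 9 [NS]: N:empty,E:wait,S:car8-GO,W:wait | queues: N=0 E=0 S=0 W=0
Car 2 crosses at step 2

2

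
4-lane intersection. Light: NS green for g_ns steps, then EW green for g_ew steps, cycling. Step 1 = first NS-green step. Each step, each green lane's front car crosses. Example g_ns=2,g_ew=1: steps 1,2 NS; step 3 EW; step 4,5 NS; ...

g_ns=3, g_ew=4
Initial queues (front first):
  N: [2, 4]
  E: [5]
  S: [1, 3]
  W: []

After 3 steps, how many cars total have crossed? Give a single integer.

Step 1 [NS]: N:car2-GO,E:wait,S:car1-GO,W:wait | queues: N=1 E=1 S=1 W=0
Step 2 [NS]: N:car4-GO,E:wait,S:car3-GO,W:wait | queues: N=0 E=1 S=0 W=0
Step 3 [NS]: N:empty,E:wait,S:empty,W:wait | queues: N=0 E=1 S=0 W=0
Cars crossed by step 3: 4

Answer: 4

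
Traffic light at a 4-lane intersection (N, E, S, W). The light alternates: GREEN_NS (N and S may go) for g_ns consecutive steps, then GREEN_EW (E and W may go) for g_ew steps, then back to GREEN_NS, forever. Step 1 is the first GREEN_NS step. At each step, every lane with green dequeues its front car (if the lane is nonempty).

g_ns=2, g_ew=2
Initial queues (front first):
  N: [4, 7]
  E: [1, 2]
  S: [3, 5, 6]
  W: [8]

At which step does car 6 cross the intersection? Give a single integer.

Step 1 [NS]: N:car4-GO,E:wait,S:car3-GO,W:wait | queues: N=1 E=2 S=2 W=1
Step 2 [NS]: N:car7-GO,E:wait,S:car5-GO,W:wait | queues: N=0 E=2 S=1 W=1
Step 3 [EW]: N:wait,E:car1-GO,S:wait,W:car8-GO | queues: N=0 E=1 S=1 W=0
Step 4 [EW]: N:wait,E:car2-GO,S:wait,W:empty | queues: N=0 E=0 S=1 W=0
Step 5 [NS]: N:empty,E:wait,S:car6-GO,W:wait | queues: N=0 E=0 S=0 W=0
Car 6 crosses at step 5

5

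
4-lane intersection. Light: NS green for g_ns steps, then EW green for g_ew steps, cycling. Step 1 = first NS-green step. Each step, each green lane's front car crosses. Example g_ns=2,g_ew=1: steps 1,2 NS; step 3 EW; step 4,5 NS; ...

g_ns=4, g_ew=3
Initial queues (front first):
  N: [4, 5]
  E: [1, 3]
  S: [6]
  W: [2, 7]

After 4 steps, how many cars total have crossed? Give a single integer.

Step 1 [NS]: N:car4-GO,E:wait,S:car6-GO,W:wait | queues: N=1 E=2 S=0 W=2
Step 2 [NS]: N:car5-GO,E:wait,S:empty,W:wait | queues: N=0 E=2 S=0 W=2
Step 3 [NS]: N:empty,E:wait,S:empty,W:wait | queues: N=0 E=2 S=0 W=2
Step 4 [NS]: N:empty,E:wait,S:empty,W:wait | queues: N=0 E=2 S=0 W=2
Cars crossed by step 4: 3

Answer: 3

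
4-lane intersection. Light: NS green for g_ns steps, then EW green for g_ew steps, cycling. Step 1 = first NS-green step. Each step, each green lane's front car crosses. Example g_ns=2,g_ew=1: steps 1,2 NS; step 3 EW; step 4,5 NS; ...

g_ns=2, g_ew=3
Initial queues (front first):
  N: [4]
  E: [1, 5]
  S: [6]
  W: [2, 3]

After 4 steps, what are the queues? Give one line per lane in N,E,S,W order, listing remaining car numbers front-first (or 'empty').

Step 1 [NS]: N:car4-GO,E:wait,S:car6-GO,W:wait | queues: N=0 E=2 S=0 W=2
Step 2 [NS]: N:empty,E:wait,S:empty,W:wait | queues: N=0 E=2 S=0 W=2
Step 3 [EW]: N:wait,E:car1-GO,S:wait,W:car2-GO | queues: N=0 E=1 S=0 W=1
Step 4 [EW]: N:wait,E:car5-GO,S:wait,W:car3-GO | queues: N=0 E=0 S=0 W=0

N: empty
E: empty
S: empty
W: empty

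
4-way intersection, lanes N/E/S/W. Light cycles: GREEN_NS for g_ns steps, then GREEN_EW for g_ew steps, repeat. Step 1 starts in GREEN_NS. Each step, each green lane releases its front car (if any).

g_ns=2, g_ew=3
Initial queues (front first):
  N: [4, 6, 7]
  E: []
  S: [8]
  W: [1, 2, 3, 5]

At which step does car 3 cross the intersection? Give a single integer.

Step 1 [NS]: N:car4-GO,E:wait,S:car8-GO,W:wait | queues: N=2 E=0 S=0 W=4
Step 2 [NS]: N:car6-GO,E:wait,S:empty,W:wait | queues: N=1 E=0 S=0 W=4
Step 3 [EW]: N:wait,E:empty,S:wait,W:car1-GO | queues: N=1 E=0 S=0 W=3
Step 4 [EW]: N:wait,E:empty,S:wait,W:car2-GO | queues: N=1 E=0 S=0 W=2
Step 5 [EW]: N:wait,E:empty,S:wait,W:car3-GO | queues: N=1 E=0 S=0 W=1
Step 6 [NS]: N:car7-GO,E:wait,S:empty,W:wait | queues: N=0 E=0 S=0 W=1
Step 7 [NS]: N:empty,E:wait,S:empty,W:wait | queues: N=0 E=0 S=0 W=1
Step 8 [EW]: N:wait,E:empty,S:wait,W:car5-GO | queues: N=0 E=0 S=0 W=0
Car 3 crosses at step 5

5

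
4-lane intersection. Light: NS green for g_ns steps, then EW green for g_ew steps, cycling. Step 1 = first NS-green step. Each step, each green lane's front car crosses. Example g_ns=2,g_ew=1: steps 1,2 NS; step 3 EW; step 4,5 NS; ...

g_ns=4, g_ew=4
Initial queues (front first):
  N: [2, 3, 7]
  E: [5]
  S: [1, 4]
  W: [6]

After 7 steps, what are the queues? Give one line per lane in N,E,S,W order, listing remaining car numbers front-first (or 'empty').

Step 1 [NS]: N:car2-GO,E:wait,S:car1-GO,W:wait | queues: N=2 E=1 S=1 W=1
Step 2 [NS]: N:car3-GO,E:wait,S:car4-GO,W:wait | queues: N=1 E=1 S=0 W=1
Step 3 [NS]: N:car7-GO,E:wait,S:empty,W:wait | queues: N=0 E=1 S=0 W=1
Step 4 [NS]: N:empty,E:wait,S:empty,W:wait | queues: N=0 E=1 S=0 W=1
Step 5 [EW]: N:wait,E:car5-GO,S:wait,W:car6-GO | queues: N=0 E=0 S=0 W=0

N: empty
E: empty
S: empty
W: empty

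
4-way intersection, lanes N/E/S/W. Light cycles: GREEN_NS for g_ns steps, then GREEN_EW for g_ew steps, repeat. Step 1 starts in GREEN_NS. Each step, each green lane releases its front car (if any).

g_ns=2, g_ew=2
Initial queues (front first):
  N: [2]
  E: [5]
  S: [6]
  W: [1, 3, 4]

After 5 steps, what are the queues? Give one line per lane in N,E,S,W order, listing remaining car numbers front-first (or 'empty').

Step 1 [NS]: N:car2-GO,E:wait,S:car6-GO,W:wait | queues: N=0 E=1 S=0 W=3
Step 2 [NS]: N:empty,E:wait,S:empty,W:wait | queues: N=0 E=1 S=0 W=3
Step 3 [EW]: N:wait,E:car5-GO,S:wait,W:car1-GO | queues: N=0 E=0 S=0 W=2
Step 4 [EW]: N:wait,E:empty,S:wait,W:car3-GO | queues: N=0 E=0 S=0 W=1
Step 5 [NS]: N:empty,E:wait,S:empty,W:wait | queues: N=0 E=0 S=0 W=1

N: empty
E: empty
S: empty
W: 4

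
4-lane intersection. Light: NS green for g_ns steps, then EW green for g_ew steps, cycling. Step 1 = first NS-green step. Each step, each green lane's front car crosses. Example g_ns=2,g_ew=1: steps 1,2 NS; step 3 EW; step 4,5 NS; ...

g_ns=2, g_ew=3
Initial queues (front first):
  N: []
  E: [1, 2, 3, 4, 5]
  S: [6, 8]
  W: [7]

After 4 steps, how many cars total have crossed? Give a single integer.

Step 1 [NS]: N:empty,E:wait,S:car6-GO,W:wait | queues: N=0 E=5 S=1 W=1
Step 2 [NS]: N:empty,E:wait,S:car8-GO,W:wait | queues: N=0 E=5 S=0 W=1
Step 3 [EW]: N:wait,E:car1-GO,S:wait,W:car7-GO | queues: N=0 E=4 S=0 W=0
Step 4 [EW]: N:wait,E:car2-GO,S:wait,W:empty | queues: N=0 E=3 S=0 W=0
Cars crossed by step 4: 5

Answer: 5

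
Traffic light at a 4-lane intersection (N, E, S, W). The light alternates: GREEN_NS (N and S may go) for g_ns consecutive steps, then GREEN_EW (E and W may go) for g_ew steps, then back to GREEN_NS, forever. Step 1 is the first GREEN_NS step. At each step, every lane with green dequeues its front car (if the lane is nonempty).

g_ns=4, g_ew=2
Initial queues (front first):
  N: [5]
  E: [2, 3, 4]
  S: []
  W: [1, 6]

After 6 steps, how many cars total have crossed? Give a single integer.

Step 1 [NS]: N:car5-GO,E:wait,S:empty,W:wait | queues: N=0 E=3 S=0 W=2
Step 2 [NS]: N:empty,E:wait,S:empty,W:wait | queues: N=0 E=3 S=0 W=2
Step 3 [NS]: N:empty,E:wait,S:empty,W:wait | queues: N=0 E=3 S=0 W=2
Step 4 [NS]: N:empty,E:wait,S:empty,W:wait | queues: N=0 E=3 S=0 W=2
Step 5 [EW]: N:wait,E:car2-GO,S:wait,W:car1-GO | queues: N=0 E=2 S=0 W=1
Step 6 [EW]: N:wait,E:car3-GO,S:wait,W:car6-GO | queues: N=0 E=1 S=0 W=0
Cars crossed by step 6: 5

Answer: 5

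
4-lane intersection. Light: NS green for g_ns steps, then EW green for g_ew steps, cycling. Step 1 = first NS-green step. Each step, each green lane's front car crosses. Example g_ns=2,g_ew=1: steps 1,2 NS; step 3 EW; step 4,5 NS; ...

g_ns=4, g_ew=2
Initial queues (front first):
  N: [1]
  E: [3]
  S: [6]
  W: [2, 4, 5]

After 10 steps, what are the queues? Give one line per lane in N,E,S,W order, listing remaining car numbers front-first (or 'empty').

Step 1 [NS]: N:car1-GO,E:wait,S:car6-GO,W:wait | queues: N=0 E=1 S=0 W=3
Step 2 [NS]: N:empty,E:wait,S:empty,W:wait | queues: N=0 E=1 S=0 W=3
Step 3 [NS]: N:empty,E:wait,S:empty,W:wait | queues: N=0 E=1 S=0 W=3
Step 4 [NS]: N:empty,E:wait,S:empty,W:wait | queues: N=0 E=1 S=0 W=3
Step 5 [EW]: N:wait,E:car3-GO,S:wait,W:car2-GO | queues: N=0 E=0 S=0 W=2
Step 6 [EW]: N:wait,E:empty,S:wait,W:car4-GO | queues: N=0 E=0 S=0 W=1
Step 7 [NS]: N:empty,E:wait,S:empty,W:wait | queues: N=0 E=0 S=0 W=1
Step 8 [NS]: N:empty,E:wait,S:empty,W:wait | queues: N=0 E=0 S=0 W=1
Step 9 [NS]: N:empty,E:wait,S:empty,W:wait | queues: N=0 E=0 S=0 W=1
Step 10 [NS]: N:empty,E:wait,S:empty,W:wait | queues: N=0 E=0 S=0 W=1

N: empty
E: empty
S: empty
W: 5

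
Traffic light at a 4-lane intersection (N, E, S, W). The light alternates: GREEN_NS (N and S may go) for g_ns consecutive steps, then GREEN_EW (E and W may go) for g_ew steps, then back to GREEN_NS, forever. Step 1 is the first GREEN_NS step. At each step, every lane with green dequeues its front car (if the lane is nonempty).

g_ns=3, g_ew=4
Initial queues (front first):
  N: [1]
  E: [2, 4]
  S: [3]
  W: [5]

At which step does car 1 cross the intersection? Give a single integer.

Step 1 [NS]: N:car1-GO,E:wait,S:car3-GO,W:wait | queues: N=0 E=2 S=0 W=1
Step 2 [NS]: N:empty,E:wait,S:empty,W:wait | queues: N=0 E=2 S=0 W=1
Step 3 [NS]: N:empty,E:wait,S:empty,W:wait | queues: N=0 E=2 S=0 W=1
Step 4 [EW]: N:wait,E:car2-GO,S:wait,W:car5-GO | queues: N=0 E=1 S=0 W=0
Step 5 [EW]: N:wait,E:car4-GO,S:wait,W:empty | queues: N=0 E=0 S=0 W=0
Car 1 crosses at step 1

1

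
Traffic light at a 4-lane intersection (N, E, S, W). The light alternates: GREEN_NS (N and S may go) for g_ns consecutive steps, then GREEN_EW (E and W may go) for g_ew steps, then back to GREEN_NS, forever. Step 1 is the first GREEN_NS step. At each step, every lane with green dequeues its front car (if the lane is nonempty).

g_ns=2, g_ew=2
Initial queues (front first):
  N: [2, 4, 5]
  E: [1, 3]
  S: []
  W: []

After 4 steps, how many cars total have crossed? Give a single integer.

Answer: 4

Derivation:
Step 1 [NS]: N:car2-GO,E:wait,S:empty,W:wait | queues: N=2 E=2 S=0 W=0
Step 2 [NS]: N:car4-GO,E:wait,S:empty,W:wait | queues: N=1 E=2 S=0 W=0
Step 3 [EW]: N:wait,E:car1-GO,S:wait,W:empty | queues: N=1 E=1 S=0 W=0
Step 4 [EW]: N:wait,E:car3-GO,S:wait,W:empty | queues: N=1 E=0 S=0 W=0
Cars crossed by step 4: 4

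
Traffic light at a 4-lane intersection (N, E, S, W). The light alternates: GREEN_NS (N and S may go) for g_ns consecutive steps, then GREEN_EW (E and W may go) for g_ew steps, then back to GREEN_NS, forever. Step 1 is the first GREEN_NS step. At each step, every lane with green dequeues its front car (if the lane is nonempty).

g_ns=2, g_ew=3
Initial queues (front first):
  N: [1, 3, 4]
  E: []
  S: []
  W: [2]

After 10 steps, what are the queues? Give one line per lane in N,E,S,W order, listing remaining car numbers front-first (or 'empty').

Step 1 [NS]: N:car1-GO,E:wait,S:empty,W:wait | queues: N=2 E=0 S=0 W=1
Step 2 [NS]: N:car3-GO,E:wait,S:empty,W:wait | queues: N=1 E=0 S=0 W=1
Step 3 [EW]: N:wait,E:empty,S:wait,W:car2-GO | queues: N=1 E=0 S=0 W=0
Step 4 [EW]: N:wait,E:empty,S:wait,W:empty | queues: N=1 E=0 S=0 W=0
Step 5 [EW]: N:wait,E:empty,S:wait,W:empty | queues: N=1 E=0 S=0 W=0
Step 6 [NS]: N:car4-GO,E:wait,S:empty,W:wait | queues: N=0 E=0 S=0 W=0

N: empty
E: empty
S: empty
W: empty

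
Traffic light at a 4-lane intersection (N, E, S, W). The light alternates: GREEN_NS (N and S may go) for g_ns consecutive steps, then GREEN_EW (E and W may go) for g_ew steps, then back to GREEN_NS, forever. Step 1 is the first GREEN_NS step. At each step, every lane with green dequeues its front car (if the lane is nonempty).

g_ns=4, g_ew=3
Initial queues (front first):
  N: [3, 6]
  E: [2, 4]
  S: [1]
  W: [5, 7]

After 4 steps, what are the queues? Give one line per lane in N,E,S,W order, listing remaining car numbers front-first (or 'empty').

Step 1 [NS]: N:car3-GO,E:wait,S:car1-GO,W:wait | queues: N=1 E=2 S=0 W=2
Step 2 [NS]: N:car6-GO,E:wait,S:empty,W:wait | queues: N=0 E=2 S=0 W=2
Step 3 [NS]: N:empty,E:wait,S:empty,W:wait | queues: N=0 E=2 S=0 W=2
Step 4 [NS]: N:empty,E:wait,S:empty,W:wait | queues: N=0 E=2 S=0 W=2

N: empty
E: 2 4
S: empty
W: 5 7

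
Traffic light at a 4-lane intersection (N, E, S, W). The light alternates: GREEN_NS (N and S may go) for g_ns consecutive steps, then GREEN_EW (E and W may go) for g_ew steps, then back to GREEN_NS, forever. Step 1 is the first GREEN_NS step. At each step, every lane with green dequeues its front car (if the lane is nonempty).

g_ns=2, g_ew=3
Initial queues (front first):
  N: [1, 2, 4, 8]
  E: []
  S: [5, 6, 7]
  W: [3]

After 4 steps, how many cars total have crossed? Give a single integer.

Answer: 5

Derivation:
Step 1 [NS]: N:car1-GO,E:wait,S:car5-GO,W:wait | queues: N=3 E=0 S=2 W=1
Step 2 [NS]: N:car2-GO,E:wait,S:car6-GO,W:wait | queues: N=2 E=0 S=1 W=1
Step 3 [EW]: N:wait,E:empty,S:wait,W:car3-GO | queues: N=2 E=0 S=1 W=0
Step 4 [EW]: N:wait,E:empty,S:wait,W:empty | queues: N=2 E=0 S=1 W=0
Cars crossed by step 4: 5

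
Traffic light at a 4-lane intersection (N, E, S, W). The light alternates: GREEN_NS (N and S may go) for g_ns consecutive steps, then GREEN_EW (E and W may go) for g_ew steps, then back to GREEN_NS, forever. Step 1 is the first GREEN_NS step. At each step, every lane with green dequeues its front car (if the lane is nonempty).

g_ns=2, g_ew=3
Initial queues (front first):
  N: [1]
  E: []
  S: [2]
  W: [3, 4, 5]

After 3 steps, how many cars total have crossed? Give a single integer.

Answer: 3

Derivation:
Step 1 [NS]: N:car1-GO,E:wait,S:car2-GO,W:wait | queues: N=0 E=0 S=0 W=3
Step 2 [NS]: N:empty,E:wait,S:empty,W:wait | queues: N=0 E=0 S=0 W=3
Step 3 [EW]: N:wait,E:empty,S:wait,W:car3-GO | queues: N=0 E=0 S=0 W=2
Cars crossed by step 3: 3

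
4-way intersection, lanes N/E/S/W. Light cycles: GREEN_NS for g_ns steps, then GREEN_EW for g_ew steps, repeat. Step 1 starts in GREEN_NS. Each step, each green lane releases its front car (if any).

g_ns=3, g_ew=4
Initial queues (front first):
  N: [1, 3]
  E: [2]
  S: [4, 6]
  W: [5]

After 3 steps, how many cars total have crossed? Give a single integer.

Step 1 [NS]: N:car1-GO,E:wait,S:car4-GO,W:wait | queues: N=1 E=1 S=1 W=1
Step 2 [NS]: N:car3-GO,E:wait,S:car6-GO,W:wait | queues: N=0 E=1 S=0 W=1
Step 3 [NS]: N:empty,E:wait,S:empty,W:wait | queues: N=0 E=1 S=0 W=1
Cars crossed by step 3: 4

Answer: 4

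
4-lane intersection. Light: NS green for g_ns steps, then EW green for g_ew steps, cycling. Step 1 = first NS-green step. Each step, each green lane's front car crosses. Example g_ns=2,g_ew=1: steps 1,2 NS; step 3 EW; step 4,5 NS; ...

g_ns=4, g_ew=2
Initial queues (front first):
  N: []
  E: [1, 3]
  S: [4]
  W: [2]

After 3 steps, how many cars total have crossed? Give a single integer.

Step 1 [NS]: N:empty,E:wait,S:car4-GO,W:wait | queues: N=0 E=2 S=0 W=1
Step 2 [NS]: N:empty,E:wait,S:empty,W:wait | queues: N=0 E=2 S=0 W=1
Step 3 [NS]: N:empty,E:wait,S:empty,W:wait | queues: N=0 E=2 S=0 W=1
Cars crossed by step 3: 1

Answer: 1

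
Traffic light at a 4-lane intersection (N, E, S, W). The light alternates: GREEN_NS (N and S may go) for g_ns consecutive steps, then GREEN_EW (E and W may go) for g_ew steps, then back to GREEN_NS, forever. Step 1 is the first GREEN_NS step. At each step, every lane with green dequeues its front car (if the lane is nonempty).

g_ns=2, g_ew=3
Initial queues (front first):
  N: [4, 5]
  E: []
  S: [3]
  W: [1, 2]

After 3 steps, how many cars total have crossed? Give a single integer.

Step 1 [NS]: N:car4-GO,E:wait,S:car3-GO,W:wait | queues: N=1 E=0 S=0 W=2
Step 2 [NS]: N:car5-GO,E:wait,S:empty,W:wait | queues: N=0 E=0 S=0 W=2
Step 3 [EW]: N:wait,E:empty,S:wait,W:car1-GO | queues: N=0 E=0 S=0 W=1
Cars crossed by step 3: 4

Answer: 4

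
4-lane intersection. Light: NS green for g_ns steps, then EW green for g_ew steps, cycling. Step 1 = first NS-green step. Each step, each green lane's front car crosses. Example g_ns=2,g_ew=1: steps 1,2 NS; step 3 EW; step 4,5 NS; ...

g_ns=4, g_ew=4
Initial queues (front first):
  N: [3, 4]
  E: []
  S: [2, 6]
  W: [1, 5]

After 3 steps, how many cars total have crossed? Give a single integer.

Step 1 [NS]: N:car3-GO,E:wait,S:car2-GO,W:wait | queues: N=1 E=0 S=1 W=2
Step 2 [NS]: N:car4-GO,E:wait,S:car6-GO,W:wait | queues: N=0 E=0 S=0 W=2
Step 3 [NS]: N:empty,E:wait,S:empty,W:wait | queues: N=0 E=0 S=0 W=2
Cars crossed by step 3: 4

Answer: 4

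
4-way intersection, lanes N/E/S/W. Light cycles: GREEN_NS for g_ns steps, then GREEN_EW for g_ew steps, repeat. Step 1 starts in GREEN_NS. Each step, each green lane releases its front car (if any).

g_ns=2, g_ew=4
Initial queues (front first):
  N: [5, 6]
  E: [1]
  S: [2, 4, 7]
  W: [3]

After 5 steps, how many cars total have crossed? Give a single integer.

Step 1 [NS]: N:car5-GO,E:wait,S:car2-GO,W:wait | queues: N=1 E=1 S=2 W=1
Step 2 [NS]: N:car6-GO,E:wait,S:car4-GO,W:wait | queues: N=0 E=1 S=1 W=1
Step 3 [EW]: N:wait,E:car1-GO,S:wait,W:car3-GO | queues: N=0 E=0 S=1 W=0
Step 4 [EW]: N:wait,E:empty,S:wait,W:empty | queues: N=0 E=0 S=1 W=0
Step 5 [EW]: N:wait,E:empty,S:wait,W:empty | queues: N=0 E=0 S=1 W=0
Cars crossed by step 5: 6

Answer: 6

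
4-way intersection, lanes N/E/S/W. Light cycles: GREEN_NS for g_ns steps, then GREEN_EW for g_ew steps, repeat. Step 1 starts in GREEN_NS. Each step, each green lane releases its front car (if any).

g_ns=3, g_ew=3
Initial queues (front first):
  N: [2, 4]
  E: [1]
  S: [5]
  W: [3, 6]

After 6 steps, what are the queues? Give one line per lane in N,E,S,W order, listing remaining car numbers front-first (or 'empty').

Step 1 [NS]: N:car2-GO,E:wait,S:car5-GO,W:wait | queues: N=1 E=1 S=0 W=2
Step 2 [NS]: N:car4-GO,E:wait,S:empty,W:wait | queues: N=0 E=1 S=0 W=2
Step 3 [NS]: N:empty,E:wait,S:empty,W:wait | queues: N=0 E=1 S=0 W=2
Step 4 [EW]: N:wait,E:car1-GO,S:wait,W:car3-GO | queues: N=0 E=0 S=0 W=1
Step 5 [EW]: N:wait,E:empty,S:wait,W:car6-GO | queues: N=0 E=0 S=0 W=0

N: empty
E: empty
S: empty
W: empty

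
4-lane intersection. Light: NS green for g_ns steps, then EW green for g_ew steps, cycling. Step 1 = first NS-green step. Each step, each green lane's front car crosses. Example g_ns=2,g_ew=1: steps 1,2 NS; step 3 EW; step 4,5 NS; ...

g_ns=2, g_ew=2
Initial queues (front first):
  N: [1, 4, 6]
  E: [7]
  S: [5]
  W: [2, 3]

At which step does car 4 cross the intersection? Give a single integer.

Step 1 [NS]: N:car1-GO,E:wait,S:car5-GO,W:wait | queues: N=2 E=1 S=0 W=2
Step 2 [NS]: N:car4-GO,E:wait,S:empty,W:wait | queues: N=1 E=1 S=0 W=2
Step 3 [EW]: N:wait,E:car7-GO,S:wait,W:car2-GO | queues: N=1 E=0 S=0 W=1
Step 4 [EW]: N:wait,E:empty,S:wait,W:car3-GO | queues: N=1 E=0 S=0 W=0
Step 5 [NS]: N:car6-GO,E:wait,S:empty,W:wait | queues: N=0 E=0 S=0 W=0
Car 4 crosses at step 2

2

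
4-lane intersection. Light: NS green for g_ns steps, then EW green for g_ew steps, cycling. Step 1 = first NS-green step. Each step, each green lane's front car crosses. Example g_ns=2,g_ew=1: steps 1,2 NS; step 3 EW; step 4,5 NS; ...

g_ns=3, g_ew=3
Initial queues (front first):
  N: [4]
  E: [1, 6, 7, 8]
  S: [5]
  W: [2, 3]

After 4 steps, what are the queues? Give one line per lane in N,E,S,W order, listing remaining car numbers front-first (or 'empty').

Step 1 [NS]: N:car4-GO,E:wait,S:car5-GO,W:wait | queues: N=0 E=4 S=0 W=2
Step 2 [NS]: N:empty,E:wait,S:empty,W:wait | queues: N=0 E=4 S=0 W=2
Step 3 [NS]: N:empty,E:wait,S:empty,W:wait | queues: N=0 E=4 S=0 W=2
Step 4 [EW]: N:wait,E:car1-GO,S:wait,W:car2-GO | queues: N=0 E=3 S=0 W=1

N: empty
E: 6 7 8
S: empty
W: 3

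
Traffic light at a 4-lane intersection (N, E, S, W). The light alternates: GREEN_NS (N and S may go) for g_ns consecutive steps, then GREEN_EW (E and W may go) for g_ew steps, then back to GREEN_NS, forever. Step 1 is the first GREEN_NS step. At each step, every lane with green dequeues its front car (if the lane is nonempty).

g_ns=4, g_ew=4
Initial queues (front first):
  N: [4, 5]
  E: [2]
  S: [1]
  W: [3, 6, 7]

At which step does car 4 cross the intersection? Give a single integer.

Step 1 [NS]: N:car4-GO,E:wait,S:car1-GO,W:wait | queues: N=1 E=1 S=0 W=3
Step 2 [NS]: N:car5-GO,E:wait,S:empty,W:wait | queues: N=0 E=1 S=0 W=3
Step 3 [NS]: N:empty,E:wait,S:empty,W:wait | queues: N=0 E=1 S=0 W=3
Step 4 [NS]: N:empty,E:wait,S:empty,W:wait | queues: N=0 E=1 S=0 W=3
Step 5 [EW]: N:wait,E:car2-GO,S:wait,W:car3-GO | queues: N=0 E=0 S=0 W=2
Step 6 [EW]: N:wait,E:empty,S:wait,W:car6-GO | queues: N=0 E=0 S=0 W=1
Step 7 [EW]: N:wait,E:empty,S:wait,W:car7-GO | queues: N=0 E=0 S=0 W=0
Car 4 crosses at step 1

1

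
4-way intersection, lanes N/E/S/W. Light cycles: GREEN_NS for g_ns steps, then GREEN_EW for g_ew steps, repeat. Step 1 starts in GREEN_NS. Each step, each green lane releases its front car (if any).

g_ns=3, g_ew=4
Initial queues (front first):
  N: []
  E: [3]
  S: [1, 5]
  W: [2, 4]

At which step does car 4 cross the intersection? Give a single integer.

Step 1 [NS]: N:empty,E:wait,S:car1-GO,W:wait | queues: N=0 E=1 S=1 W=2
Step 2 [NS]: N:empty,E:wait,S:car5-GO,W:wait | queues: N=0 E=1 S=0 W=2
Step 3 [NS]: N:empty,E:wait,S:empty,W:wait | queues: N=0 E=1 S=0 W=2
Step 4 [EW]: N:wait,E:car3-GO,S:wait,W:car2-GO | queues: N=0 E=0 S=0 W=1
Step 5 [EW]: N:wait,E:empty,S:wait,W:car4-GO | queues: N=0 E=0 S=0 W=0
Car 4 crosses at step 5

5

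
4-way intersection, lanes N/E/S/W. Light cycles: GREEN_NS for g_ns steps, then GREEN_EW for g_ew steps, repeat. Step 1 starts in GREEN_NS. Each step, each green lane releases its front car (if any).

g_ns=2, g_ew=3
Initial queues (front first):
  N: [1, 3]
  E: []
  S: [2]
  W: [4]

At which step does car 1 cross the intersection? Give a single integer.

Step 1 [NS]: N:car1-GO,E:wait,S:car2-GO,W:wait | queues: N=1 E=0 S=0 W=1
Step 2 [NS]: N:car3-GO,E:wait,S:empty,W:wait | queues: N=0 E=0 S=0 W=1
Step 3 [EW]: N:wait,E:empty,S:wait,W:car4-GO | queues: N=0 E=0 S=0 W=0
Car 1 crosses at step 1

1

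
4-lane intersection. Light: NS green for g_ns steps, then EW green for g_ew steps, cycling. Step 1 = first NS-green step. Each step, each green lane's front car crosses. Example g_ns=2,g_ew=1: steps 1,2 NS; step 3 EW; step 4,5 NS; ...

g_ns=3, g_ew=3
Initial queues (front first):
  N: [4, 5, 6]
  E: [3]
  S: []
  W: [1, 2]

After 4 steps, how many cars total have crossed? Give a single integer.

Answer: 5

Derivation:
Step 1 [NS]: N:car4-GO,E:wait,S:empty,W:wait | queues: N=2 E=1 S=0 W=2
Step 2 [NS]: N:car5-GO,E:wait,S:empty,W:wait | queues: N=1 E=1 S=0 W=2
Step 3 [NS]: N:car6-GO,E:wait,S:empty,W:wait | queues: N=0 E=1 S=0 W=2
Step 4 [EW]: N:wait,E:car3-GO,S:wait,W:car1-GO | queues: N=0 E=0 S=0 W=1
Cars crossed by step 4: 5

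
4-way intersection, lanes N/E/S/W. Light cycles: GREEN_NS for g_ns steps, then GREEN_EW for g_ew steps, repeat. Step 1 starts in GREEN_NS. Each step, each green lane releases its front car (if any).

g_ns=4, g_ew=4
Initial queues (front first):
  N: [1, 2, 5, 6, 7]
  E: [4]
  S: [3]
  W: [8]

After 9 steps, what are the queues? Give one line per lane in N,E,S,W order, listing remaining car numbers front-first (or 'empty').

Step 1 [NS]: N:car1-GO,E:wait,S:car3-GO,W:wait | queues: N=4 E=1 S=0 W=1
Step 2 [NS]: N:car2-GO,E:wait,S:empty,W:wait | queues: N=3 E=1 S=0 W=1
Step 3 [NS]: N:car5-GO,E:wait,S:empty,W:wait | queues: N=2 E=1 S=0 W=1
Step 4 [NS]: N:car6-GO,E:wait,S:empty,W:wait | queues: N=1 E=1 S=0 W=1
Step 5 [EW]: N:wait,E:car4-GO,S:wait,W:car8-GO | queues: N=1 E=0 S=0 W=0
Step 6 [EW]: N:wait,E:empty,S:wait,W:empty | queues: N=1 E=0 S=0 W=0
Step 7 [EW]: N:wait,E:empty,S:wait,W:empty | queues: N=1 E=0 S=0 W=0
Step 8 [EW]: N:wait,E:empty,S:wait,W:empty | queues: N=1 E=0 S=0 W=0
Step 9 [NS]: N:car7-GO,E:wait,S:empty,W:wait | queues: N=0 E=0 S=0 W=0

N: empty
E: empty
S: empty
W: empty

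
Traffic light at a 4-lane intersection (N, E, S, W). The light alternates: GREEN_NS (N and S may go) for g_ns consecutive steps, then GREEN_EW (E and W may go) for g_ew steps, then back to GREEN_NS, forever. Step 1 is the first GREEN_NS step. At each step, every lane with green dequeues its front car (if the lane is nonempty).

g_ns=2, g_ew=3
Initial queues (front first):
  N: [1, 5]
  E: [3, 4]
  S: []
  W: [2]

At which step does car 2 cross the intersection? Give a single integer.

Step 1 [NS]: N:car1-GO,E:wait,S:empty,W:wait | queues: N=1 E=2 S=0 W=1
Step 2 [NS]: N:car5-GO,E:wait,S:empty,W:wait | queues: N=0 E=2 S=0 W=1
Step 3 [EW]: N:wait,E:car3-GO,S:wait,W:car2-GO | queues: N=0 E=1 S=0 W=0
Step 4 [EW]: N:wait,E:car4-GO,S:wait,W:empty | queues: N=0 E=0 S=0 W=0
Car 2 crosses at step 3

3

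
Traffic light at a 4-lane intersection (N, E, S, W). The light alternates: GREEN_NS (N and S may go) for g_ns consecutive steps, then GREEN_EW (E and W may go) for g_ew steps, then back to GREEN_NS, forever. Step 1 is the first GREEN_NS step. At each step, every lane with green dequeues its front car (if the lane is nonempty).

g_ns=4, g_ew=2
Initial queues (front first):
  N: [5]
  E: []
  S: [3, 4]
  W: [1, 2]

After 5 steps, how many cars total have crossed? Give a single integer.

Step 1 [NS]: N:car5-GO,E:wait,S:car3-GO,W:wait | queues: N=0 E=0 S=1 W=2
Step 2 [NS]: N:empty,E:wait,S:car4-GO,W:wait | queues: N=0 E=0 S=0 W=2
Step 3 [NS]: N:empty,E:wait,S:empty,W:wait | queues: N=0 E=0 S=0 W=2
Step 4 [NS]: N:empty,E:wait,S:empty,W:wait | queues: N=0 E=0 S=0 W=2
Step 5 [EW]: N:wait,E:empty,S:wait,W:car1-GO | queues: N=0 E=0 S=0 W=1
Cars crossed by step 5: 4

Answer: 4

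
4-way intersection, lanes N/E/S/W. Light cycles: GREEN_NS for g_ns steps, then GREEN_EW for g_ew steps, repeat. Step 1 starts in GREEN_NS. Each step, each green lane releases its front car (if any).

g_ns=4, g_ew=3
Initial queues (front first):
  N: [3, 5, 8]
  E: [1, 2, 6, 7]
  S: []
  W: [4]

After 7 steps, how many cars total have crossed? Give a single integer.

Step 1 [NS]: N:car3-GO,E:wait,S:empty,W:wait | queues: N=2 E=4 S=0 W=1
Step 2 [NS]: N:car5-GO,E:wait,S:empty,W:wait | queues: N=1 E=4 S=0 W=1
Step 3 [NS]: N:car8-GO,E:wait,S:empty,W:wait | queues: N=0 E=4 S=0 W=1
Step 4 [NS]: N:empty,E:wait,S:empty,W:wait | queues: N=0 E=4 S=0 W=1
Step 5 [EW]: N:wait,E:car1-GO,S:wait,W:car4-GO | queues: N=0 E=3 S=0 W=0
Step 6 [EW]: N:wait,E:car2-GO,S:wait,W:empty | queues: N=0 E=2 S=0 W=0
Step 7 [EW]: N:wait,E:car6-GO,S:wait,W:empty | queues: N=0 E=1 S=0 W=0
Cars crossed by step 7: 7

Answer: 7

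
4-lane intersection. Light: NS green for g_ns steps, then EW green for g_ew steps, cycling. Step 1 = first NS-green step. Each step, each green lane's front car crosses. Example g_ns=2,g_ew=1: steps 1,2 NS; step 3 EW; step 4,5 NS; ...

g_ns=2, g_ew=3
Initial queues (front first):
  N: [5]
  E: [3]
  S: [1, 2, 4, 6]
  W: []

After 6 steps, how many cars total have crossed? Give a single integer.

Step 1 [NS]: N:car5-GO,E:wait,S:car1-GO,W:wait | queues: N=0 E=1 S=3 W=0
Step 2 [NS]: N:empty,E:wait,S:car2-GO,W:wait | queues: N=0 E=1 S=2 W=0
Step 3 [EW]: N:wait,E:car3-GO,S:wait,W:empty | queues: N=0 E=0 S=2 W=0
Step 4 [EW]: N:wait,E:empty,S:wait,W:empty | queues: N=0 E=0 S=2 W=0
Step 5 [EW]: N:wait,E:empty,S:wait,W:empty | queues: N=0 E=0 S=2 W=0
Step 6 [NS]: N:empty,E:wait,S:car4-GO,W:wait | queues: N=0 E=0 S=1 W=0
Cars crossed by step 6: 5

Answer: 5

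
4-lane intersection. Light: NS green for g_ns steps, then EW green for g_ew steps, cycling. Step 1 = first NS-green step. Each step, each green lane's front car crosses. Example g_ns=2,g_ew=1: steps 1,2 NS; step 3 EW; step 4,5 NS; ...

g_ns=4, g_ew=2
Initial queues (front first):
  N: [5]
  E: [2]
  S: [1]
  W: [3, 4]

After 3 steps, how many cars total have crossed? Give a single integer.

Answer: 2

Derivation:
Step 1 [NS]: N:car5-GO,E:wait,S:car1-GO,W:wait | queues: N=0 E=1 S=0 W=2
Step 2 [NS]: N:empty,E:wait,S:empty,W:wait | queues: N=0 E=1 S=0 W=2
Step 3 [NS]: N:empty,E:wait,S:empty,W:wait | queues: N=0 E=1 S=0 W=2
Cars crossed by step 3: 2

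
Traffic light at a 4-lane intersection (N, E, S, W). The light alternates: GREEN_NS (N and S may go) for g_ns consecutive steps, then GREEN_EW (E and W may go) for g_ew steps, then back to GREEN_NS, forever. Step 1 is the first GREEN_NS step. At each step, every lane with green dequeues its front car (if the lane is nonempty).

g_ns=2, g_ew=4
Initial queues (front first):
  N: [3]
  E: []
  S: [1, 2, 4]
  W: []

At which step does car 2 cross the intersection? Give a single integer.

Step 1 [NS]: N:car3-GO,E:wait,S:car1-GO,W:wait | queues: N=0 E=0 S=2 W=0
Step 2 [NS]: N:empty,E:wait,S:car2-GO,W:wait | queues: N=0 E=0 S=1 W=0
Step 3 [EW]: N:wait,E:empty,S:wait,W:empty | queues: N=0 E=0 S=1 W=0
Step 4 [EW]: N:wait,E:empty,S:wait,W:empty | queues: N=0 E=0 S=1 W=0
Step 5 [EW]: N:wait,E:empty,S:wait,W:empty | queues: N=0 E=0 S=1 W=0
Step 6 [EW]: N:wait,E:empty,S:wait,W:empty | queues: N=0 E=0 S=1 W=0
Step 7 [NS]: N:empty,E:wait,S:car4-GO,W:wait | queues: N=0 E=0 S=0 W=0
Car 2 crosses at step 2

2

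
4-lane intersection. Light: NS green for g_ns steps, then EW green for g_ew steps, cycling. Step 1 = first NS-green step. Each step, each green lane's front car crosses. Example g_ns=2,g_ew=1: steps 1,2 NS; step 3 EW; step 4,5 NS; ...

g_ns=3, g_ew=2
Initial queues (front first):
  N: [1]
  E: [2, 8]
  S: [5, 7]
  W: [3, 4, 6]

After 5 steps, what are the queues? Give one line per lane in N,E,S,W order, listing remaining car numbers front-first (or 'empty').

Step 1 [NS]: N:car1-GO,E:wait,S:car5-GO,W:wait | queues: N=0 E=2 S=1 W=3
Step 2 [NS]: N:empty,E:wait,S:car7-GO,W:wait | queues: N=0 E=2 S=0 W=3
Step 3 [NS]: N:empty,E:wait,S:empty,W:wait | queues: N=0 E=2 S=0 W=3
Step 4 [EW]: N:wait,E:car2-GO,S:wait,W:car3-GO | queues: N=0 E=1 S=0 W=2
Step 5 [EW]: N:wait,E:car8-GO,S:wait,W:car4-GO | queues: N=0 E=0 S=0 W=1

N: empty
E: empty
S: empty
W: 6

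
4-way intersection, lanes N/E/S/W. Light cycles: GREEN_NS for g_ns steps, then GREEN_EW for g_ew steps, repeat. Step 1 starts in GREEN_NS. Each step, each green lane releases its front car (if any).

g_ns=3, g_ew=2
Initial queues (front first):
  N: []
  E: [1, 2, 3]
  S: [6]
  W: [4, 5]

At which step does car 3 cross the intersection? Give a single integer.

Step 1 [NS]: N:empty,E:wait,S:car6-GO,W:wait | queues: N=0 E=3 S=0 W=2
Step 2 [NS]: N:empty,E:wait,S:empty,W:wait | queues: N=0 E=3 S=0 W=2
Step 3 [NS]: N:empty,E:wait,S:empty,W:wait | queues: N=0 E=3 S=0 W=2
Step 4 [EW]: N:wait,E:car1-GO,S:wait,W:car4-GO | queues: N=0 E=2 S=0 W=1
Step 5 [EW]: N:wait,E:car2-GO,S:wait,W:car5-GO | queues: N=0 E=1 S=0 W=0
Step 6 [NS]: N:empty,E:wait,S:empty,W:wait | queues: N=0 E=1 S=0 W=0
Step 7 [NS]: N:empty,E:wait,S:empty,W:wait | queues: N=0 E=1 S=0 W=0
Step 8 [NS]: N:empty,E:wait,S:empty,W:wait | queues: N=0 E=1 S=0 W=0
Step 9 [EW]: N:wait,E:car3-GO,S:wait,W:empty | queues: N=0 E=0 S=0 W=0
Car 3 crosses at step 9

9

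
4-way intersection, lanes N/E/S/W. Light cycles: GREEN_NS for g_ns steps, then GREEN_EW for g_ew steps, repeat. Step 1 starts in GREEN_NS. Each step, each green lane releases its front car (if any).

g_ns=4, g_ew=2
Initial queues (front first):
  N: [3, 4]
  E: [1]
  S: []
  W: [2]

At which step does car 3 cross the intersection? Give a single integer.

Step 1 [NS]: N:car3-GO,E:wait,S:empty,W:wait | queues: N=1 E=1 S=0 W=1
Step 2 [NS]: N:car4-GO,E:wait,S:empty,W:wait | queues: N=0 E=1 S=0 W=1
Step 3 [NS]: N:empty,E:wait,S:empty,W:wait | queues: N=0 E=1 S=0 W=1
Step 4 [NS]: N:empty,E:wait,S:empty,W:wait | queues: N=0 E=1 S=0 W=1
Step 5 [EW]: N:wait,E:car1-GO,S:wait,W:car2-GO | queues: N=0 E=0 S=0 W=0
Car 3 crosses at step 1

1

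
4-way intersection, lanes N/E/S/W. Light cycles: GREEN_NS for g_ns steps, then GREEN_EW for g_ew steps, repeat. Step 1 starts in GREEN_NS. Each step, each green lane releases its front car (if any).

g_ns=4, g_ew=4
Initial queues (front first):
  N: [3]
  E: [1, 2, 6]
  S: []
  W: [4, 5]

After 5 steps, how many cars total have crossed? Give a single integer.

Step 1 [NS]: N:car3-GO,E:wait,S:empty,W:wait | queues: N=0 E=3 S=0 W=2
Step 2 [NS]: N:empty,E:wait,S:empty,W:wait | queues: N=0 E=3 S=0 W=2
Step 3 [NS]: N:empty,E:wait,S:empty,W:wait | queues: N=0 E=3 S=0 W=2
Step 4 [NS]: N:empty,E:wait,S:empty,W:wait | queues: N=0 E=3 S=0 W=2
Step 5 [EW]: N:wait,E:car1-GO,S:wait,W:car4-GO | queues: N=0 E=2 S=0 W=1
Cars crossed by step 5: 3

Answer: 3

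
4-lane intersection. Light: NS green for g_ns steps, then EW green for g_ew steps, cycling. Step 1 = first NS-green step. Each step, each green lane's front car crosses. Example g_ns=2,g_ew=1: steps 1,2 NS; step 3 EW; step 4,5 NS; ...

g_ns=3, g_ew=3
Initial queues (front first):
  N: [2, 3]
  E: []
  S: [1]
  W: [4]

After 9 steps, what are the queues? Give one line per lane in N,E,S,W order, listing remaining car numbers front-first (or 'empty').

Step 1 [NS]: N:car2-GO,E:wait,S:car1-GO,W:wait | queues: N=1 E=0 S=0 W=1
Step 2 [NS]: N:car3-GO,E:wait,S:empty,W:wait | queues: N=0 E=0 S=0 W=1
Step 3 [NS]: N:empty,E:wait,S:empty,W:wait | queues: N=0 E=0 S=0 W=1
Step 4 [EW]: N:wait,E:empty,S:wait,W:car4-GO | queues: N=0 E=0 S=0 W=0

N: empty
E: empty
S: empty
W: empty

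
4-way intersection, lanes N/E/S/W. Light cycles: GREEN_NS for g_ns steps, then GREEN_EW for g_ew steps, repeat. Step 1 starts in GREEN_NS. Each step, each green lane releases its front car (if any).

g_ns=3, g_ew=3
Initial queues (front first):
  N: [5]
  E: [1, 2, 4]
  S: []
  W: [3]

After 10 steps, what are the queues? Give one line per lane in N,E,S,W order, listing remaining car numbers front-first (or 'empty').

Step 1 [NS]: N:car5-GO,E:wait,S:empty,W:wait | queues: N=0 E=3 S=0 W=1
Step 2 [NS]: N:empty,E:wait,S:empty,W:wait | queues: N=0 E=3 S=0 W=1
Step 3 [NS]: N:empty,E:wait,S:empty,W:wait | queues: N=0 E=3 S=0 W=1
Step 4 [EW]: N:wait,E:car1-GO,S:wait,W:car3-GO | queues: N=0 E=2 S=0 W=0
Step 5 [EW]: N:wait,E:car2-GO,S:wait,W:empty | queues: N=0 E=1 S=0 W=0
Step 6 [EW]: N:wait,E:car4-GO,S:wait,W:empty | queues: N=0 E=0 S=0 W=0

N: empty
E: empty
S: empty
W: empty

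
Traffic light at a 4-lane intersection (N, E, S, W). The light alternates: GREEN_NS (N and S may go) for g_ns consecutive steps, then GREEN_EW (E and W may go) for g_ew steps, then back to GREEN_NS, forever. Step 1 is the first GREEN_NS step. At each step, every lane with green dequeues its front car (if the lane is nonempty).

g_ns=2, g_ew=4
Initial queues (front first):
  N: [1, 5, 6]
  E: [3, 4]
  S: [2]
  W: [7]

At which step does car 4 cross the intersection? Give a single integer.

Step 1 [NS]: N:car1-GO,E:wait,S:car2-GO,W:wait | queues: N=2 E=2 S=0 W=1
Step 2 [NS]: N:car5-GO,E:wait,S:empty,W:wait | queues: N=1 E=2 S=0 W=1
Step 3 [EW]: N:wait,E:car3-GO,S:wait,W:car7-GO | queues: N=1 E=1 S=0 W=0
Step 4 [EW]: N:wait,E:car4-GO,S:wait,W:empty | queues: N=1 E=0 S=0 W=0
Step 5 [EW]: N:wait,E:empty,S:wait,W:empty | queues: N=1 E=0 S=0 W=0
Step 6 [EW]: N:wait,E:empty,S:wait,W:empty | queues: N=1 E=0 S=0 W=0
Step 7 [NS]: N:car6-GO,E:wait,S:empty,W:wait | queues: N=0 E=0 S=0 W=0
Car 4 crosses at step 4

4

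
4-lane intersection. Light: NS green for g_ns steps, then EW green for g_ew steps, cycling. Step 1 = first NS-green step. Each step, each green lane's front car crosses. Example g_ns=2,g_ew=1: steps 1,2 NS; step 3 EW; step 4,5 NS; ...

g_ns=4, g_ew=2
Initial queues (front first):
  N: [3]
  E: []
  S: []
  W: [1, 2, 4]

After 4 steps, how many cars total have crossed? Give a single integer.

Answer: 1

Derivation:
Step 1 [NS]: N:car3-GO,E:wait,S:empty,W:wait | queues: N=0 E=0 S=0 W=3
Step 2 [NS]: N:empty,E:wait,S:empty,W:wait | queues: N=0 E=0 S=0 W=3
Step 3 [NS]: N:empty,E:wait,S:empty,W:wait | queues: N=0 E=0 S=0 W=3
Step 4 [NS]: N:empty,E:wait,S:empty,W:wait | queues: N=0 E=0 S=0 W=3
Cars crossed by step 4: 1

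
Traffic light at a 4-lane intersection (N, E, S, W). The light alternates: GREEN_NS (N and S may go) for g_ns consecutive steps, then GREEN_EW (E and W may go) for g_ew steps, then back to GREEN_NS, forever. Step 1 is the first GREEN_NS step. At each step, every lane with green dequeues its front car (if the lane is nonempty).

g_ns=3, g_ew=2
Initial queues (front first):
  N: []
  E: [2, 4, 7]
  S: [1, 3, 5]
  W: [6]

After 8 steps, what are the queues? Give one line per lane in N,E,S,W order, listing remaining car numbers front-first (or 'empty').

Step 1 [NS]: N:empty,E:wait,S:car1-GO,W:wait | queues: N=0 E=3 S=2 W=1
Step 2 [NS]: N:empty,E:wait,S:car3-GO,W:wait | queues: N=0 E=3 S=1 W=1
Step 3 [NS]: N:empty,E:wait,S:car5-GO,W:wait | queues: N=0 E=3 S=0 W=1
Step 4 [EW]: N:wait,E:car2-GO,S:wait,W:car6-GO | queues: N=0 E=2 S=0 W=0
Step 5 [EW]: N:wait,E:car4-GO,S:wait,W:empty | queues: N=0 E=1 S=0 W=0
Step 6 [NS]: N:empty,E:wait,S:empty,W:wait | queues: N=0 E=1 S=0 W=0
Step 7 [NS]: N:empty,E:wait,S:empty,W:wait | queues: N=0 E=1 S=0 W=0
Step 8 [NS]: N:empty,E:wait,S:empty,W:wait | queues: N=0 E=1 S=0 W=0

N: empty
E: 7
S: empty
W: empty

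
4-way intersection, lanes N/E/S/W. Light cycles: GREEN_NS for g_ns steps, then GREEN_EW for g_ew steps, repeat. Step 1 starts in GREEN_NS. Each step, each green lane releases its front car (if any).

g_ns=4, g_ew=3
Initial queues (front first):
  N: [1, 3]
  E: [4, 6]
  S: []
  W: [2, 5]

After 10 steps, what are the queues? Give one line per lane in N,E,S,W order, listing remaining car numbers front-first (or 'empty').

Step 1 [NS]: N:car1-GO,E:wait,S:empty,W:wait | queues: N=1 E=2 S=0 W=2
Step 2 [NS]: N:car3-GO,E:wait,S:empty,W:wait | queues: N=0 E=2 S=0 W=2
Step 3 [NS]: N:empty,E:wait,S:empty,W:wait | queues: N=0 E=2 S=0 W=2
Step 4 [NS]: N:empty,E:wait,S:empty,W:wait | queues: N=0 E=2 S=0 W=2
Step 5 [EW]: N:wait,E:car4-GO,S:wait,W:car2-GO | queues: N=0 E=1 S=0 W=1
Step 6 [EW]: N:wait,E:car6-GO,S:wait,W:car5-GO | queues: N=0 E=0 S=0 W=0

N: empty
E: empty
S: empty
W: empty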